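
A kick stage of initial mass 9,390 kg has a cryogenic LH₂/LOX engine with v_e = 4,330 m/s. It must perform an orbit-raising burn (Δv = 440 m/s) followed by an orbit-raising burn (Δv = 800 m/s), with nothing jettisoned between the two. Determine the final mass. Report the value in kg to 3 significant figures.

final mass ≈ 7050 kg

After the first burn: m = 9390 × exp(−440/4330.0) = 9390 × 0.90338 = 8,482.74 kg.
After the second burn: m = 8,482.74 × exp(−800/4330.0) = 8,482.74 × 0.83131 = 7,051.79 kg.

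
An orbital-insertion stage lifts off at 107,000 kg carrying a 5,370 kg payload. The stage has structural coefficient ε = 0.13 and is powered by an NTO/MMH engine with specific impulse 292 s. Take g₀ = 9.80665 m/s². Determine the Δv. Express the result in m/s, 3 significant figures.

Stage wet mass = m₀ − payload = 107,000 − 5,370 = 101,630 kg.
Stage dry mass = ε × stage wet mass = 0.13 × 101,630 = 13,211.9 kg.
Burnout mass m_f = stage dry + payload = 13,211.9 + 5,370 = 18,581.9 kg.
v_e = Isp · g₀ = 292 × 9.80665 = 2863.5 m/s.
From the ideal rocket equation, Δv = v_e · ln(107,000/18,581.9) = 2863.5 × ln(5.758) = 2863.5 × 1.7506 ≈ 5013 m/s.

Δv ≈ 5010 m/s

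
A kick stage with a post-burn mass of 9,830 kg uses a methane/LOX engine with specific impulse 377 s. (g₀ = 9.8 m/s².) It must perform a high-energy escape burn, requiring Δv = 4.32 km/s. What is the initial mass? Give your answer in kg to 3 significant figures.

initial mass ≈ 31600 kg

v_e = Isp · g₀ = 377 × 9.8 = 3694.6 m/s.
Rocket equation: m₀/m_f = exp(Δv / v_e) = exp(4320 / 3694.6) = exp(1.1693) = 3.2197.
m₀ = m_f × 3.2197 = 9,830 × 3.2197 = 31,649.7 kg.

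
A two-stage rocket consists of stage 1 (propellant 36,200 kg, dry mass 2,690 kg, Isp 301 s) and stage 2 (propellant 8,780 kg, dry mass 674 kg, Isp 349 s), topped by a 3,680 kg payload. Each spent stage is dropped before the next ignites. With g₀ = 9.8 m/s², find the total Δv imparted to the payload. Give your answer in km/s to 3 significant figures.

Δv ≈ 7.29 km/s

Ignition mass of stage 1 = 36,200+2,690 + 8,780+674 + 3,680 = 52,024 kg.
Stage 1: m₀ = 52,024 kg, m_f = 52,024 − 36,200 = 15,824 kg; Δv = 301×9.8×ln(3.288) = 2949.8×1.1902 ≈ 3511 m/s.
Stage 2: m₀ = 13,134 kg, m_f = 13,134 − 8,780 = 4,354 kg; Δv = 349×9.8×ln(3.017) = 3420.2×1.1041 ≈ 3776 m/s.
Total Δv = 3511 + 3776 = 7287 m/s.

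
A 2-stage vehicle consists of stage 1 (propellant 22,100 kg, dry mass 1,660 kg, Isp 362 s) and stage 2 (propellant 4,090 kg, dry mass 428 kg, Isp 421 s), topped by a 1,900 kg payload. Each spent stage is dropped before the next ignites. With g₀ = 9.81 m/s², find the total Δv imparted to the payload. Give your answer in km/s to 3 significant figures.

Δv ≈ 8.87 km/s

Ignition mass of stage 1 = 22,100+1,660 + 4,090+428 + 1,900 = 30,178 kg.
Stage 1: m₀ = 30,178 kg, m_f = 30,178 − 22,100 = 8,078 kg; Δv = 362×9.81×ln(3.736) = 3551.2×1.3180 ≈ 4680 m/s.
Stage 2: m₀ = 6,418 kg, m_f = 6,418 − 4,090 = 2,328 kg; Δv = 421×9.81×ln(2.757) = 4130.0×1.0141 ≈ 4188 m/s.
Total Δv = 4680 + 4188 = 8868 m/s.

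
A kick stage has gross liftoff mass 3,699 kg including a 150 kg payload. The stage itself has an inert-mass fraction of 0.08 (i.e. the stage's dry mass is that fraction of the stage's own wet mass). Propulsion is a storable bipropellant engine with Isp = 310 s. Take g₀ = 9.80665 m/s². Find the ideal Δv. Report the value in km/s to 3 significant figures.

Δv ≈ 6.51 km/s

Stage wet mass = m₀ − payload = 3,699 − 150 = 3,549 kg.
Stage dry mass = ε × stage wet mass = 0.08 × 3,549 = 283.92 kg.
Burnout mass m_f = stage dry + payload = 283.92 + 150 = 433.92 kg.
v_e = Isp · g₀ = 310 × 9.80665 = 3040.1 m/s.
Δv = v_e · ln(3,699/433.92) = 3040.1 × ln(8.525) = 3040.1 × 2.1430 ≈ 6515 m/s.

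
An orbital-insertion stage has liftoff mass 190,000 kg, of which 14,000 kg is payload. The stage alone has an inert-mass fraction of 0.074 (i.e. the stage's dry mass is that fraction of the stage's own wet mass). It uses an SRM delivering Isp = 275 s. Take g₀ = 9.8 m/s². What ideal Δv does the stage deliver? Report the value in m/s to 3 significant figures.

Stage wet mass = m₀ − payload = 190,000 − 14,000 = 176,000 kg.
Stage dry mass = ε × stage wet mass = 0.074 × 176,000 = 13,024 kg.
Burnout mass m_f = stage dry + payload = 13,024 + 14,000 = 27,024 kg.
v_e = Isp · g₀ = 275 × 9.8 = 2695.0 m/s.
Δv = v_e · ln(190,000/27,024) = 2695.0 × ln(7.031) = 2695.0 × 1.9503 ≈ 5256 m/s.

Δv ≈ 5260 m/s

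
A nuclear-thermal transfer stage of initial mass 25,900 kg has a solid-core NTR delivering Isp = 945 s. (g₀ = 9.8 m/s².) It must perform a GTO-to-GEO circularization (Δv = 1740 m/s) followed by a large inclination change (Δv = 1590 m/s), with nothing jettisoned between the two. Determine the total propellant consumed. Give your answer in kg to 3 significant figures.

v_e = Isp · g₀ = 945 × 9.8 = 9261.0 m/s.
After the first burn: m = 25900 × exp(−1740/9261.0) = 25900 × 0.82871 = 21,463.6 kg.
After the second burn: m = 21,463.6 × exp(−1590/9261.0) = 21,463.6 × 0.84224 = 18,077.5 kg.
Total propellant = m₀ − m_final = 25900 − 18,077.5 = 7,822.5 kg.

total propellant consumed ≈ 7820 kg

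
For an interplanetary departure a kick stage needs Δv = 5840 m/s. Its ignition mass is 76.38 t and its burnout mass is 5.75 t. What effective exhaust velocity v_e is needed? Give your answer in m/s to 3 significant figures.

v_e ≈ 2260 m/s

ln(m₀/m_f) = ln(76380/5750) = ln(13.28) = 2.5865.
v_e = Δv / ln(m₀/m_f) = 5840 / 2.5865 = 2257.9 m/s.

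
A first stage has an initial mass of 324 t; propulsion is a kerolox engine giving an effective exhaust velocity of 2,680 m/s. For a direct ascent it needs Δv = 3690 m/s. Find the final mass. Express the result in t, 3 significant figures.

Using Δv = v_e ln(m₀/m_f): m₀/m_f = exp(Δv / v_e) = exp(3690 / 2680.0) = exp(1.3769) = 3.9625.
m_f = m₀ / 3.9625 = 324 / 3.9625 = 81.7666 t.

final mass ≈ 81.8 t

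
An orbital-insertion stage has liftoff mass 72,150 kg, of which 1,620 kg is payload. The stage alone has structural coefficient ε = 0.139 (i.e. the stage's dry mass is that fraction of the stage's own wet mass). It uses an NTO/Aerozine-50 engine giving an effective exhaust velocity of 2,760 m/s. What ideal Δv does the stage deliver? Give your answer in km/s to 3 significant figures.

Δv ≈ 5.09 km/s

Stage wet mass = m₀ − payload = 72,150 − 1,620 = 70,530 kg.
Stage dry mass = ε × stage wet mass = 0.139 × 70,530 = 9,803.67 kg.
Burnout mass m_f = stage dry + payload = 9,803.67 + 1,620 = 11,423.67 kg.
Δv = v_e · ln(72,150/11,423.67) = 2760.0 × ln(6.316) = 2760.0 × 1.8431 ≈ 5087 m/s.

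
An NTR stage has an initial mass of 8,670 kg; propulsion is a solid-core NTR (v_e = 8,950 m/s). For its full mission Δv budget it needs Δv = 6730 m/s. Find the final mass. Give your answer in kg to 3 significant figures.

Using Δv = v_e ln(m₀/m_f): m₀/m_f = exp(Δv / v_e) = exp(6730 / 8950.0) = exp(0.7520) = 2.1211.
m_f = m₀ / 2.1211 = 8,670 / 2.1211 = 4,087.5 kg.

final mass ≈ 4090 kg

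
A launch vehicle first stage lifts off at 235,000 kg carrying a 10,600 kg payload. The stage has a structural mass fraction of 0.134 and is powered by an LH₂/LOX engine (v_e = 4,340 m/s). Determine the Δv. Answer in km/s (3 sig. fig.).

Stage wet mass = m₀ − payload = 235,000 − 10,600 = 224,400 kg.
Stage dry mass = ε × stage wet mass = 0.134 × 224,400 = 30,069.6 kg.
Burnout mass m_f = stage dry + payload = 30,069.6 + 10,600 = 40,669.6 kg.
Δv = v_e · ln(235,000/40,669.6) = 4340.0 × ln(5.778) = 4340.0 × 1.7541 ≈ 7613 m/s.

Δv ≈ 7.61 km/s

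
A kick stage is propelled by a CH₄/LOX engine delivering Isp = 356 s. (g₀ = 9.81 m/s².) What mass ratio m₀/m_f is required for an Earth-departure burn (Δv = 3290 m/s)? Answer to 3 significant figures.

mass ratio ≈ 2.57

v_e = Isp · g₀ = 356 × 9.81 = 3492.4 m/s.
m₀/m_f = exp(Δv / v_e) = exp(3290 / 3492.4) = exp(0.9421) = 2.5653.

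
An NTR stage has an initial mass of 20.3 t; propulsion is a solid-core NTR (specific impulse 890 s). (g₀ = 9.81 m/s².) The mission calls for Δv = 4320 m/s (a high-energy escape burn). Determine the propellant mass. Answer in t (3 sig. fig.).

v_e = Isp · g₀ = 890 × 9.81 = 8730.9 m/s.
m₀/m_f = exp(Δv / v_e) = exp(4320 / 8730.9) = exp(0.4948) = 1.6402.
m_f = 20.3 / 1.6402 = 12.3765 t, so propellant = m₀ − m_f = 20.3 − 12.3765 = 7.9235 t.

propellant mass ≈ 7.92 t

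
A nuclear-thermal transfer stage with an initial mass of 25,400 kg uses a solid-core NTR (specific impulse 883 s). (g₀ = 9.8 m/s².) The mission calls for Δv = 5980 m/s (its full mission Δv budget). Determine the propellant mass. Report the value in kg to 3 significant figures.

v_e = Isp · g₀ = 883 × 9.8 = 8653.4 m/s.
m₀/m_f = exp(Δv / v_e) = exp(5980 / 8653.4) = exp(0.6911) = 1.9958.
m_f = 25,400 / 1.9958 = 12,726.7 kg, so propellant = m₀ − m_f = 25,400 − 12,726.7 = 12,673.3 kg.

propellant mass ≈ 12700 kg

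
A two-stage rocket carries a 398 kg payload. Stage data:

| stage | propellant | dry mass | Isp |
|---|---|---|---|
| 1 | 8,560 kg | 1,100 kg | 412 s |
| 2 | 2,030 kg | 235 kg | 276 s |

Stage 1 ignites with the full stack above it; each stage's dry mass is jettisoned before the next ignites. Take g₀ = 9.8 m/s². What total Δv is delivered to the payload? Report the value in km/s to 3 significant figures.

Δv ≈ 8.68 km/s

Ignition mass of stage 1 = 8,560+1,100 + 2,030+235 + 398 = 12,323 kg.
Stage 1: m₀ = 12,323 kg, m_f = 12,323 − 8,560 = 3,763 kg; Δv = 412×9.8×ln(3.275) = 4037.6×1.1863 ≈ 4790 m/s.
Stage 2: m₀ = 2,663 kg, m_f = 2,663 − 2,030 = 633 kg; Δv = 276×9.8×ln(4.207) = 2704.8×1.4367 ≈ 3886 m/s.
Total Δv = 4790 + 3886 = 8676 m/s.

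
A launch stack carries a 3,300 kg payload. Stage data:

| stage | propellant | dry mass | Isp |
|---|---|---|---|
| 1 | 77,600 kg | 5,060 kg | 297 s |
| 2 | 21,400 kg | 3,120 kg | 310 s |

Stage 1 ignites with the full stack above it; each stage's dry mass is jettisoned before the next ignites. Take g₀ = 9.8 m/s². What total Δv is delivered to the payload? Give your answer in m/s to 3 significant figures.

Δv ≈ 7980 m/s

Ignition mass of stage 1 = 77,600+5,060 + 21,400+3,120 + 3,300 = 110,480 kg.
Stage 1: m₀ = 110,480 kg, m_f = 110,480 − 77,600 = 32,880 kg; Δv = 297×9.8×ln(3.36) = 2910.6×1.2120 ≈ 3528 m/s.
Stage 2: m₀ = 27,820 kg, m_f = 27,820 − 21,400 = 6,420 kg; Δv = 310×9.8×ln(4.333) = 3038.0×1.4663 ≈ 4455 m/s.
Total Δv = 3528 + 4455 = 7983 m/s.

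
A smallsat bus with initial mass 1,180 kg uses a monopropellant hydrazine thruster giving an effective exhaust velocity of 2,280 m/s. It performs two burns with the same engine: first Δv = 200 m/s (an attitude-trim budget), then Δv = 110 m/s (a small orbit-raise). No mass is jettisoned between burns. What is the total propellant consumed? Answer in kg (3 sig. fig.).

total propellant consumed ≈ 150 kg

After the first burn: m = 1180 × exp(−200/2280.0) = 1180 × 0.91602 = 1,080.9 kg.
After the second burn: m = 1,080.9 × exp(−110/2280.0) = 1,080.9 × 0.95290 = 1,029.99 kg.
Total propellant = m₀ − m_final = 1180 − 1,029.99 = 150.01 kg.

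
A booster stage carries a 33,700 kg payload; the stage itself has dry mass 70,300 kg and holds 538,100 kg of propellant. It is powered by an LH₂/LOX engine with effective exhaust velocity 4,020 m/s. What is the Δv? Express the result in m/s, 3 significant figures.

Δv ≈ 7320 m/s

m₀ = payload + dry + propellant = 33,700 + 70,300 + 538,100 = 642,100 kg.
m_f = payload + dry = 33,700 + 70,300 = 104,000 kg.
Δv = v_e · ln(m₀/m_f) = 4020.0 × ln(6.174) = 4020.0 × 1.8204 ≈ 7317.8 m/s.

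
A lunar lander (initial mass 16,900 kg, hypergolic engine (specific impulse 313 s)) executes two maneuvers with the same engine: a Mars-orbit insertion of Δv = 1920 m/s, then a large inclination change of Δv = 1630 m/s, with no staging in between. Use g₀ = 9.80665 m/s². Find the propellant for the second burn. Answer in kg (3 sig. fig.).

v_e = Isp · g₀ = 313 × 9.80665 = 3069.5 m/s.
After the first burn: m = 16900 × exp(−1920/3069.5) = 16900 × 0.53499 = 9,041.33 kg.
After the second burn: m = 9,041.33 × exp(−1630/3069.5) = 9,041.33 × 0.58800 = 5,316.3 kg.
Second-burn propellant = 9,041.33 − 5,316.3 = 3,725.03 kg.

propellant for the second burn ≈ 3730 kg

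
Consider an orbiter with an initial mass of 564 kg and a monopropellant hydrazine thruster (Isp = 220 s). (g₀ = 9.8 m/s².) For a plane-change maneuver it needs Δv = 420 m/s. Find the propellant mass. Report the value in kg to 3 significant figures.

v_e = Isp · g₀ = 220 × 9.8 = 2156.0 m/s.
From the ideal rocket equation, m₀/m_f = exp(Δv / v_e) = exp(420 / 2156.0) = exp(0.1948) = 1.2151.
m_f = 564 / 1.2151 = 464.159 kg, so propellant = m₀ − m_f = 564 − 464.159 = 99.841 kg.

propellant mass ≈ 99.8 kg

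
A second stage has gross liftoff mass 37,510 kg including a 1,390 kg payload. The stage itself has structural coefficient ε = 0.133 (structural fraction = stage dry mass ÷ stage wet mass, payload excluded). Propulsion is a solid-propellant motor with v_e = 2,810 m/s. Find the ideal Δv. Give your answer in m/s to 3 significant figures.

Stage wet mass = m₀ − payload = 37,510 − 1,390 = 36,120 kg.
Stage dry mass = ε × stage wet mass = 0.133 × 36,120 = 4,803.96 kg.
Burnout mass m_f = stage dry + payload = 4,803.96 + 1,390 = 6,193.96 kg.
Using Δv = v_e ln(m₀/m_f): Δv = v_e · ln(37,510/6,193.96) = 2810.0 × ln(6.056) = 2810.0 × 1.8010 ≈ 5061 m/s.

Δv ≈ 5060 m/s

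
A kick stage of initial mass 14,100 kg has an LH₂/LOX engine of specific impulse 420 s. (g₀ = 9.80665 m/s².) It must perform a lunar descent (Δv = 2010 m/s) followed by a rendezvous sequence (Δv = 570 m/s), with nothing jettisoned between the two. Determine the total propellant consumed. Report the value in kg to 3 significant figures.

total propellant consumed ≈ 6560 kg

v_e = Isp · g₀ = 420 × 9.80665 = 4118.8 m/s.
After the first burn: m = 14100 × exp(−2010/4118.8) = 14100 × 0.61385 = 8,655.29 kg.
After the second burn: m = 8,655.29 × exp(−570/4118.8) = 8,655.29 × 0.87076 = 7,536.68 kg.
Total propellant = m₀ − m_final = 14100 − 7,536.68 = 6,563.32 kg.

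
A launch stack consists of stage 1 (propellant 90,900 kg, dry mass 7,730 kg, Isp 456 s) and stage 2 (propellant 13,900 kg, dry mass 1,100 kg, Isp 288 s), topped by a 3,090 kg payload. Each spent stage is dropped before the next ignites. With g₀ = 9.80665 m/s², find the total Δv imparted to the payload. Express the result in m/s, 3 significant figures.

Δv ≈ 10900 m/s

Ignition mass of stage 1 = 90,900+7,730 + 13,900+1,100 + 3,090 = 116,720 kg.
Stage 1: m₀ = 116,720 kg, m_f = 116,720 − 90,900 = 25,820 kg; Δv = 456×9.80665×ln(4.521) = 4471.8×1.5086 ≈ 6746 m/s.
Stage 2: m₀ = 18,090 kg, m_f = 18,090 − 13,900 = 4,190 kg; Δv = 288×9.80665×ln(4.317) = 2824.3×1.4627 ≈ 4131 m/s.
Total Δv = 6746 + 4131 = 10877 m/s.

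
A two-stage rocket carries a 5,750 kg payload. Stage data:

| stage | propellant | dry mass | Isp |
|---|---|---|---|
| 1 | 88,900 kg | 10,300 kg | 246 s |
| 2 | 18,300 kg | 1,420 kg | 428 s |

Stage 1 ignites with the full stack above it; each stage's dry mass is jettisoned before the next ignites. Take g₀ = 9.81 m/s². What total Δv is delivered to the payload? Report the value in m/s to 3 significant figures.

Δv ≈ 8340 m/s

Ignition mass of stage 1 = 88,900+10,300 + 18,300+1,420 + 5,750 = 124,670 kg.
Stage 1: m₀ = 124,670 kg, m_f = 124,670 − 88,900 = 35,770 kg; Δv = 246×9.81×ln(3.485) = 2413.3×1.2486 ≈ 3013 m/s.
Stage 2: m₀ = 25,470 kg, m_f = 25,470 − 18,300 = 7,170 kg; Δv = 428×9.81×ln(3.552) = 4198.7×1.2676 ≈ 5322 m/s.
Total Δv = 3013 + 5322 = 8335 m/s.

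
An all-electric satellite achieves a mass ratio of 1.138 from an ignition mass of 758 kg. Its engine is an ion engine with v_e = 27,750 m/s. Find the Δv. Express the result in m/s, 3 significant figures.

Δv ≈ 3590 m/s

Rocket equation: Δv = v_e · ln(1.138) = 27750.0 × 0.1293 ≈ 3587.3 m/s.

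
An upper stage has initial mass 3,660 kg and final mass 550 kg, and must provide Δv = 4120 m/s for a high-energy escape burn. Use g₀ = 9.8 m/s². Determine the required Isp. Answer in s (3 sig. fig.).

Isp ≈ 222 s

ln(m₀/m_f) = ln(3660/550) = ln(6.655) = 1.8953.
v_e = Δv / ln(m₀/m_f) = 4120 / 1.8953 = 2173.8 m/s.
Isp = v_e / g₀ = 2173.8 / 9.8 = 221.8 s.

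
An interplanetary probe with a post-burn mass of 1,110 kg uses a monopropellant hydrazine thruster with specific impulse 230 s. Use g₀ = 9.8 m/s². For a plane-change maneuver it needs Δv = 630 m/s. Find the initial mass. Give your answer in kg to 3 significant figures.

v_e = Isp · g₀ = 230 × 9.8 = 2254.0 m/s.
m₀/m_f = exp(Δv / v_e) = exp(630 / 2254.0) = exp(0.2795) = 1.3225.
m₀ = m_f × 1.3225 = 1,110 × 1.3225 = 1,467.98 kg.

initial mass ≈ 1470 kg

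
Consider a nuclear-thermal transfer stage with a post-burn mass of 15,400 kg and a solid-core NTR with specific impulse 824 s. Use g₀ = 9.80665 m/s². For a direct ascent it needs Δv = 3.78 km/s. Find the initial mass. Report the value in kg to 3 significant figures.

v_e = Isp · g₀ = 824 × 9.80665 = 8080.7 m/s.
From the ideal rocket equation, m₀/m_f = exp(Δv / v_e) = exp(3780 / 8080.7) = exp(0.4678) = 1.5965.
m₀ = m_f × 1.5965 = 15,400 × 1.5965 = 24,586.1 kg.

initial mass ≈ 24600 kg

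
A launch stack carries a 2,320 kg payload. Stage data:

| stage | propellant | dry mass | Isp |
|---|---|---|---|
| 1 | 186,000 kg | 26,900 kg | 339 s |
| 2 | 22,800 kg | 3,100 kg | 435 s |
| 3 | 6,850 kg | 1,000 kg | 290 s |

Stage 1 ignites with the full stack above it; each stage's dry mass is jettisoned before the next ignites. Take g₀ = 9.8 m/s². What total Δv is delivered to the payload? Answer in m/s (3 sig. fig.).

Ignition mass of stage 1 = 186,000+26,900 + 22,800+3,100 + 6,850+1,000 + 2,320 = 248,970 kg.
Stage 1: m₀ = 248,970 kg, m_f = 248,970 − 186,000 = 62,970 kg; Δv = 339×9.8×ln(3.954) = 3322.2×1.3747 ≈ 4567 m/s.
Stage 2: m₀ = 36,070 kg, m_f = 36,070 − 22,800 = 13,270 kg; Δv = 435×9.8×ln(2.718) = 4263.0×1.0000 ≈ 4263 m/s.
Stage 3: m₀ = 10,170 kg, m_f = 10,170 − 6,850 = 3,320 kg; Δv = 290×9.8×ln(3.063) = 2842.0×1.1195 ≈ 3182 m/s.
Total Δv = 4567 + 4263 + 3182 = 12012 m/s.

Δv ≈ 12000 m/s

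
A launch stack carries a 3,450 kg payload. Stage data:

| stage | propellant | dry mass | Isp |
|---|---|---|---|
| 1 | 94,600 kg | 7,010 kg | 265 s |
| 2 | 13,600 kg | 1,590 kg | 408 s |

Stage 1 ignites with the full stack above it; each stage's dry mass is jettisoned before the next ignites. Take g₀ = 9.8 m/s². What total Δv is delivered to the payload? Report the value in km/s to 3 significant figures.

Δv ≈ 9.24 km/s

Ignition mass of stage 1 = 94,600+7,010 + 13,600+1,590 + 3,450 = 120,250 kg.
Stage 1: m₀ = 120,250 kg, m_f = 120,250 − 94,600 = 25,650 kg; Δv = 265×9.8×ln(4.688) = 2597.0×1.5450 ≈ 4012 m/s.
Stage 2: m₀ = 18,640 kg, m_f = 18,640 − 13,600 = 5,040 kg; Δv = 408×9.8×ln(3.698) = 3998.4×1.3079 ≈ 5230 m/s.
Total Δv = 4012 + 5230 = 9242 m/s.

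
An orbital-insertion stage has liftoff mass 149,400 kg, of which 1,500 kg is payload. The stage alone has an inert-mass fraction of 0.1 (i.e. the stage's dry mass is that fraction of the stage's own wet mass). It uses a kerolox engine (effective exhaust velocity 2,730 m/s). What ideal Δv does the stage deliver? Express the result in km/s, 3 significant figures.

Δv ≈ 6.05 km/s

Stage wet mass = m₀ − payload = 149,400 − 1,500 = 147,900 kg.
Stage dry mass = ε × stage wet mass = 0.1 × 147,900 = 14,790 kg.
Burnout mass m_f = stage dry + payload = 14,790 + 1,500 = 16,290 kg.
Δv = v_e · ln(149,400/16,290) = 2730.0 × ln(9.171) = 2730.0 × 2.2161 ≈ 6050 m/s.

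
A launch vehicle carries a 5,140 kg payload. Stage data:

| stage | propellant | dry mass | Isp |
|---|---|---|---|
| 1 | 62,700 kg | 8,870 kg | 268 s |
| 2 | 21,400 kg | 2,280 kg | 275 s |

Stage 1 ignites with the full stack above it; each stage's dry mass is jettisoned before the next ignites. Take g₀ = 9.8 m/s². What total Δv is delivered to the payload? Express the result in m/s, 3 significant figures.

Δv ≈ 6230 m/s

Ignition mass of stage 1 = 62,700+8,870 + 21,400+2,280 + 5,140 = 100,390 kg.
Stage 1: m₀ = 100,390 kg, m_f = 100,390 − 62,700 = 37,690 kg; Δv = 268×9.8×ln(2.664) = 2626.4×0.9797 ≈ 2573 m/s.
Stage 2: m₀ = 28,820 kg, m_f = 28,820 − 21,400 = 7,420 kg; Δv = 275×9.8×ln(3.884) = 2695.0×1.3569 ≈ 3657 m/s.
Total Δv = 2573 + 3657 = 6230 m/s.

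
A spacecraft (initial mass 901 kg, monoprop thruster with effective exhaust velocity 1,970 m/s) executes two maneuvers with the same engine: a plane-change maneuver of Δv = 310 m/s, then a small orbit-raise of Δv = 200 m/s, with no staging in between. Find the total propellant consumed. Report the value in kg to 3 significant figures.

total propellant consumed ≈ 206 kg

After the first burn: m = 901 × exp(−310/1970.0) = 901 × 0.85440 = 769.814 kg.
After the second burn: m = 769.814 × exp(−200/1970.0) = 769.814 × 0.90346 = 695.496 kg.
Total propellant = m₀ − m_final = 901 − 695.496 = 205.504 kg.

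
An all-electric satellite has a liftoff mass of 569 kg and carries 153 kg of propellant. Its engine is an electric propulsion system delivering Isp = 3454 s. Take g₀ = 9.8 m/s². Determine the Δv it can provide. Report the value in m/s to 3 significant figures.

v_e = Isp · g₀ = 3454 × 9.8 = 33849.2 m/s.
m_f = m₀ − m_prop = 569 − 153 = 416 kg.
Δv = v_e · ln(m₀/m_f) = 33849.2 × ln(1.368) = 33849.2 × 0.3132 ≈ 10601.4 m/s.

Δv ≈ 10600 m/s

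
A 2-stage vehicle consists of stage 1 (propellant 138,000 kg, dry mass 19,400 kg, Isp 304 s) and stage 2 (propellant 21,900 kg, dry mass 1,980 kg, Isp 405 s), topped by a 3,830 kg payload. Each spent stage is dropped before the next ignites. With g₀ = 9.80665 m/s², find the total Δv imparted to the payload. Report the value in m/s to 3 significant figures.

Ignition mass of stage 1 = 138,000+19,400 + 21,900+1,980 + 3,830 = 185,110 kg.
Stage 1: m₀ = 185,110 kg, m_f = 185,110 − 138,000 = 47,110 kg; Δv = 304×9.80665×ln(3.929) = 2981.2×1.3685 ≈ 4080 m/s.
Stage 2: m₀ = 27,710 kg, m_f = 27,710 − 21,900 = 5,810 kg; Δv = 405×9.80665×ln(4.769) = 3971.7×1.5622 ≈ 6205 m/s.
Total Δv = 4080 + 6205 = 10285 m/s.

Δv ≈ 10300 m/s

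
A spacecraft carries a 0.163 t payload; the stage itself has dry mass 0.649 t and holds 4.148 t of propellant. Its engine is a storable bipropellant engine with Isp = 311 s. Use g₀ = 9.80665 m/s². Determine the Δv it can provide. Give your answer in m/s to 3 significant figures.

Δv ≈ 5520 m/s

v_e = Isp · g₀ = 311 × 9.80665 = 3049.9 m/s.
m₀ = payload + dry + propellant = 0.163 + 0.649 + 4.148 = 4.96 t.
m_f = payload + dry = 0.163 + 0.649 = 0.812 t.
Rocket equation: Δv = v_e · ln(m₀/m_f) = 3049.9 × ln(6.108) = 3049.9 × 1.8097 ≈ 5519.2 m/s.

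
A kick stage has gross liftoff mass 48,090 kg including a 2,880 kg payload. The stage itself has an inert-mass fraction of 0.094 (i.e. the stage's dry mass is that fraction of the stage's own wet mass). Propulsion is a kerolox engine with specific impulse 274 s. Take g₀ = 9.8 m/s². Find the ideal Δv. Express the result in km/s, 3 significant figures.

Δv ≈ 5.13 km/s

Stage wet mass = m₀ − payload = 48,090 − 2,880 = 45,210 kg.
Stage dry mass = ε × stage wet mass = 0.094 × 45,210 = 4,249.74 kg.
Burnout mass m_f = stage dry + payload = 4,249.74 + 2,880 = 7,129.74 kg.
v_e = Isp · g₀ = 274 × 9.8 = 2685.2 m/s.
Using Δv = v_e ln(m₀/m_f): Δv = v_e · ln(48,090/7,129.74) = 2685.2 × ln(6.745) = 2685.2 × 1.9088 ≈ 5126 m/s.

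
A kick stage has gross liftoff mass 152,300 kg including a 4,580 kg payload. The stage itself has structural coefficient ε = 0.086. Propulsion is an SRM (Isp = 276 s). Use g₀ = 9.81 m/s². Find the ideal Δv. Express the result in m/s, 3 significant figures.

Δv ≈ 5890 m/s

Stage wet mass = m₀ − payload = 152,300 − 4,580 = 147,720 kg.
Stage dry mass = ε × stage wet mass = 0.086 × 147,720 = 12,703.9 kg.
Burnout mass m_f = stage dry + payload = 12,703.9 + 4,580 = 17,283.9 kg.
v_e = Isp · g₀ = 276 × 9.81 = 2707.6 m/s.
By the Tsiolkovsky rocket equation, Δv = v_e · ln(152,300/17,283.9) = 2707.6 × ln(8.812) = 2707.6 × 2.1761 ≈ 5892 m/s.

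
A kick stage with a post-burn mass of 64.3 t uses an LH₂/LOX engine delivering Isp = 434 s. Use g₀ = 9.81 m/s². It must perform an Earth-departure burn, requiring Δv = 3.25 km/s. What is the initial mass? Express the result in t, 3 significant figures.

v_e = Isp · g₀ = 434 × 9.81 = 4257.5 m/s.
Using Δv = v_e ln(m₀/m_f): m₀/m_f = exp(Δv / v_e) = exp(3250 / 4257.5) = exp(0.7634) = 2.1455.
m₀ = m_f × 2.1455 = 64.3 × 2.1455 = 137.956 t.

initial mass ≈ 138 t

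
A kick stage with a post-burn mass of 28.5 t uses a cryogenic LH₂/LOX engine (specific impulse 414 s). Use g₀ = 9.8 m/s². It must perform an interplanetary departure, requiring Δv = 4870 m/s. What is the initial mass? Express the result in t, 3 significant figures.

initial mass ≈ 94.7 t

v_e = Isp · g₀ = 414 × 9.8 = 4057.2 m/s.
m₀/m_f = exp(Δv / v_e) = exp(4870 / 4057.2) = exp(1.2003) = 3.3212.
m₀ = m_f × 3.3212 = 28.5 × 3.3212 = 94.6542 t.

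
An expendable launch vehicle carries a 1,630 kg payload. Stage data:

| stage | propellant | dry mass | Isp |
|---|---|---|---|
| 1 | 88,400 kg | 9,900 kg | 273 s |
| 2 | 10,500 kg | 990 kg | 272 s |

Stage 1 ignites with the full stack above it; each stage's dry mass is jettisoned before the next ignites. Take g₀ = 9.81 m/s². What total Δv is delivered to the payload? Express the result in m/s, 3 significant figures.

Δv ≈ 8520 m/s

Ignition mass of stage 1 = 88,400+9,900 + 10,500+990 + 1,630 = 111,420 kg.
Stage 1: m₀ = 111,420 kg, m_f = 111,420 − 88,400 = 23,020 kg; Δv = 273×9.81×ln(4.84) = 2678.1×1.5769 ≈ 4223 m/s.
Stage 2: m₀ = 13,120 kg, m_f = 13,120 − 10,500 = 2,620 kg; Δv = 272×9.81×ln(5.008) = 2668.3×1.6110 ≈ 4299 m/s.
Total Δv = 4223 + 4299 = 8522 m/s.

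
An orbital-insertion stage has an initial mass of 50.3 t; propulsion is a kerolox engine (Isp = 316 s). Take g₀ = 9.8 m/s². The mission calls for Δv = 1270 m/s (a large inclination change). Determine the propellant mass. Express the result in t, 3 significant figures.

v_e = Isp · g₀ = 316 × 9.8 = 3096.8 m/s.
Rocket equation: m₀/m_f = exp(Δv / v_e) = exp(1270 / 3096.8) = exp(0.4101) = 1.5070.
m_f = 50.3 / 1.5070 = 33.3776 t, so propellant = m₀ − m_f = 50.3 − 33.3776 = 16.9224 t.

propellant mass ≈ 16.9 t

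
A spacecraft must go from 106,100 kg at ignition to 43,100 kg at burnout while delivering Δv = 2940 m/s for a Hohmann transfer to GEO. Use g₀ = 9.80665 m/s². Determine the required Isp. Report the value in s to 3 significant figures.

Isp ≈ 333 s

ln(m₀/m_f) = ln(106100/43100) = ln(2.462) = 0.9009.
By the Tsiolkovsky rocket equation, v_e = Δv / ln(m₀/m_f) = 2940 / 0.9009 = 3263.6 m/s.
Isp = v_e / g₀ = 3263.6 / 9.80665 = 332.8 s.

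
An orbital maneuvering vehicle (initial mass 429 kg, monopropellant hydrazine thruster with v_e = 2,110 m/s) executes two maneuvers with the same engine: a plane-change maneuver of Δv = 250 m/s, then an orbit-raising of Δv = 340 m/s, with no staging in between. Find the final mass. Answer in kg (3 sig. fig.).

After the first burn: m = 429 × exp(−250/2110.0) = 429 × 0.88827 = 381.068 kg.
After the second burn: m = 381.068 × exp(−340/2110.0) = 381.068 × 0.85118 = 324.357 kg.

final mass ≈ 324 kg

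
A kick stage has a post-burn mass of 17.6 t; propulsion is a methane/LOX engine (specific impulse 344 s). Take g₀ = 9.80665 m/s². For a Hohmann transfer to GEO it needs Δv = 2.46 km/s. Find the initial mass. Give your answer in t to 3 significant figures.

initial mass ≈ 36.5 t

v_e = Isp · g₀ = 344 × 9.80665 = 3373.5 m/s.
m₀/m_f = exp(Δv / v_e) = exp(2460 / 3373.5) = exp(0.7292) = 2.0735.
m₀ = m_f × 2.0735 = 17.6 × 2.0735 = 36.4936 t.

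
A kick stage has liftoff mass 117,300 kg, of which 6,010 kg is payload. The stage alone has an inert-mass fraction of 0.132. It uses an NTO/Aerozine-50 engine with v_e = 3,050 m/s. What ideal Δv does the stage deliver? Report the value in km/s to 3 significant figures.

Δv ≈ 5.29 km/s

Stage wet mass = m₀ − payload = 117,300 − 6,010 = 111,290 kg.
Stage dry mass = ε × stage wet mass = 0.132 × 111,290 = 14,690.3 kg.
Burnout mass m_f = stage dry + payload = 14,690.3 + 6,010 = 20,700.3 kg.
Rocket equation: Δv = v_e · ln(117,300/20,700.3) = 3050.0 × ln(5.667) = 3050.0 × 1.7346 ≈ 5290 m/s.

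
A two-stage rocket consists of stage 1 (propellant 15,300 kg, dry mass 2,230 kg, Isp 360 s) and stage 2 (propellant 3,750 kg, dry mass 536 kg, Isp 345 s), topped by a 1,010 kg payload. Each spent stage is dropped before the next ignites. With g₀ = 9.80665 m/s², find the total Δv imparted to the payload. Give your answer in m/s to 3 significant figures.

Δv ≈ 8080 m/s

Ignition mass of stage 1 = 15,300+2,230 + 3,750+536 + 1,010 = 22,826 kg.
Stage 1: m₀ = 22,826 kg, m_f = 22,826 − 15,300 = 7,526 kg; Δv = 360×9.80665×ln(3.033) = 3530.4×1.1095 ≈ 3917 m/s.
Stage 2: m₀ = 5,296 kg, m_f = 5,296 − 3,750 = 1,546 kg; Δv = 345×9.80665×ln(3.426) = 3383.3×1.2313 ≈ 4166 m/s.
Total Δv = 3917 + 4166 = 8083 m/s.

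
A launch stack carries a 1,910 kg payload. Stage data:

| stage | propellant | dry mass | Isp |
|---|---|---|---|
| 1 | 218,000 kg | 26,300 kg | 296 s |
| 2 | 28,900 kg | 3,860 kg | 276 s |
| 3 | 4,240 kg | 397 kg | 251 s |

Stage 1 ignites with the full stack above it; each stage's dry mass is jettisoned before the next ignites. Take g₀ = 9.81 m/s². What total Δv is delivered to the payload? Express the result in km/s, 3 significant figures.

Δv ≈ 10.4 km/s

Ignition mass of stage 1 = 218,000+26,300 + 28,900+3,860 + 4,240+397 + 1,910 = 283,607 kg.
Stage 1: m₀ = 283,607 kg, m_f = 283,607 − 218,000 = 65,607 kg; Δv = 296×9.81×ln(4.323) = 2903.8×1.4639 ≈ 4251 m/s.
Stage 2: m₀ = 39,307 kg, m_f = 39,307 − 28,900 = 10,407 kg; Δv = 276×9.81×ln(3.777) = 2707.6×1.3289 ≈ 3598 m/s.
Stage 3: m₀ = 6,547 kg, m_f = 6,547 − 4,240 = 2,307 kg; Δv = 251×9.81×ln(2.838) = 2462.3×1.0431 ≈ 2568 m/s.
Total Δv = 4251 + 3598 + 2568 = 10417 m/s.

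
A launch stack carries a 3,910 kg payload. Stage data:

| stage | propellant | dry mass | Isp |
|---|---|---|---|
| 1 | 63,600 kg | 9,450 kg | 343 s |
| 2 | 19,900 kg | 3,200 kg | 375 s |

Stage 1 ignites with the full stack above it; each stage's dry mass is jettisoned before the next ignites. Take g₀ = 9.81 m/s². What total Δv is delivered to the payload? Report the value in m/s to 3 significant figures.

Δv ≈ 8310 m/s

Ignition mass of stage 1 = 63,600+9,450 + 19,900+3,200 + 3,910 = 100,060 kg.
Stage 1: m₀ = 100,060 kg, m_f = 100,060 − 63,600 = 36,460 kg; Δv = 343×9.81×ln(2.744) = 3364.8×1.0096 ≈ 3397 m/s.
Stage 2: m₀ = 27,010 kg, m_f = 27,010 − 19,900 = 7,110 kg; Δv = 375×9.81×ln(3.799) = 3678.8×1.3347 ≈ 4910 m/s.
Total Δv = 3397 + 4910 = 8307 m/s.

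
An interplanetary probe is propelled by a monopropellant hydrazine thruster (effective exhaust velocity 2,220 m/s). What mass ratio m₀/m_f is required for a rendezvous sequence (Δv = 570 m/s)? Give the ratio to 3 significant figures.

mass ratio ≈ 1.29

From the ideal rocket equation, m₀/m_f = exp(Δv / v_e) = exp(570 / 2220.0) = exp(0.2568) = 1.2927.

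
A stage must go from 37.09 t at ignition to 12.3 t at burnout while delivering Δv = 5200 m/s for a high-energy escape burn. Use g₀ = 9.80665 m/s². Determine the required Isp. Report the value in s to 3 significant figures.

Isp ≈ 480 s

ln(m₀/m_f) = ln(37090/12300) = ln(3.015) = 1.1037.
From the ideal rocket equation, v_e = Δv / ln(m₀/m_f) = 5200 / 1.1037 = 4711.2 m/s.
Isp = v_e / g₀ = 4711.2 / 9.80665 = 480.4 s.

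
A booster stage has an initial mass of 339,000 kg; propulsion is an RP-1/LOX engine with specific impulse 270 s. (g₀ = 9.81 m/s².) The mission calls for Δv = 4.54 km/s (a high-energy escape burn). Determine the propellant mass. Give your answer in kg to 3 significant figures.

propellant mass ≈ 278000 kg

v_e = Isp · g₀ = 270 × 9.81 = 2648.7 m/s.
Using Δv = v_e ln(m₀/m_f): m₀/m_f = exp(Δv / v_e) = exp(4540 / 2648.7) = exp(1.7140) = 5.5514.
m_f = 339,000 / 5.5514 = 61,065.7 kg, so propellant = m₀ − m_f = 339,000 − 61,065.7 = 277,934.3 kg.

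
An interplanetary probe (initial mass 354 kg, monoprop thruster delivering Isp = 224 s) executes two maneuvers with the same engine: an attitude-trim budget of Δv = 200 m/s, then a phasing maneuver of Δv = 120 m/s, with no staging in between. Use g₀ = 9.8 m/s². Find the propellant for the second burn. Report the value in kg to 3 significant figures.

propellant for the second burn ≈ 17.2 kg

v_e = Isp · g₀ = 224 × 9.8 = 2195.2 m/s.
After the first burn: m = 354 × exp(−200/2195.2) = 354 × 0.91292 = 323.174 kg.
After the second burn: m = 323.174 × exp(−120/2195.2) = 323.174 × 0.94680 = 305.981 kg.
Second-burn propellant = 323.174 − 305.981 = 17.193 kg.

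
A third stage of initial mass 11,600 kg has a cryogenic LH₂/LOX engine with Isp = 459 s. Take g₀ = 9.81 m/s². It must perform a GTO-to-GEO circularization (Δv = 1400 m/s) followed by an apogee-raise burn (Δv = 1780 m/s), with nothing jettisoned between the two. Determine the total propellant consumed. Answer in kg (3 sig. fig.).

total propellant consumed ≈ 5880 kg

v_e = Isp · g₀ = 459 × 9.81 = 4502.8 m/s.
After the first burn: m = 11600 × exp(−1400/4502.8) = 11600 × 0.73277 = 8,500.13 kg.
After the second burn: m = 8,500.13 × exp(−1780/4502.8) = 8,500.13 × 0.67347 = 5,724.58 kg.
Total propellant = m₀ − m_final = 11600 − 5,724.58 = 5,875.42 kg.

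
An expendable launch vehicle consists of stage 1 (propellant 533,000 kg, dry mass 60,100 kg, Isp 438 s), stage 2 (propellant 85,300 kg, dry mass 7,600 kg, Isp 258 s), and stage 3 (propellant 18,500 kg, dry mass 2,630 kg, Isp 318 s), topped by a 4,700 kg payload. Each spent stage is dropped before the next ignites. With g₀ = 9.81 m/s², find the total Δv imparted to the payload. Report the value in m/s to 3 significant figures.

Ignition mass of stage 1 = 533,000+60,100 + 85,300+7,600 + 18,500+2,630 + 4,700 = 711,830 kg.
Stage 1: m₀ = 711,830 kg, m_f = 711,830 − 533,000 = 178,830 kg; Δv = 438×9.81×ln(3.98) = 4296.8×1.3814 ≈ 5936 m/s.
Stage 2: m₀ = 118,730 kg, m_f = 118,730 − 85,300 = 33,430 kg; Δv = 258×9.81×ln(3.552) = 2531.0×1.2674 ≈ 3208 m/s.
Stage 3: m₀ = 25,830 kg, m_f = 25,830 − 18,500 = 7,330 kg; Δv = 318×9.81×ln(3.524) = 3119.6×1.2596 ≈ 3929 m/s.
Total Δv = 5936 + 3208 + 3929 = 13073 m/s.

Δv ≈ 13100 m/s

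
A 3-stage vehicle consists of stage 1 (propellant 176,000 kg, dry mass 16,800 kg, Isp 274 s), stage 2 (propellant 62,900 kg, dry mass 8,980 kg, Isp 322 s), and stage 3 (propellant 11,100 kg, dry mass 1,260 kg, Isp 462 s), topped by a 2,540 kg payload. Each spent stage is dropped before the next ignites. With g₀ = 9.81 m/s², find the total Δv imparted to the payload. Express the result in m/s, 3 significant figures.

Δv ≈ 12900 m/s

Ignition mass of stage 1 = 176,000+16,800 + 62,900+8,980 + 11,100+1,260 + 2,540 = 279,580 kg.
Stage 1: m₀ = 279,580 kg, m_f = 279,580 − 176,000 = 103,580 kg; Δv = 274×9.81×ln(2.699) = 2687.9×0.9929 ≈ 2669 m/s.
Stage 2: m₀ = 86,780 kg, m_f = 86,780 − 62,900 = 23,880 kg; Δv = 322×9.81×ln(3.634) = 3158.8×1.2903 ≈ 4076 m/s.
Stage 3: m₀ = 14,900 kg, m_f = 14,900 − 11,100 = 3,800 kg; Δv = 462×9.81×ln(3.921) = 4532.2×1.3664 ≈ 6193 m/s.
Total Δv = 2669 + 4076 + 6193 = 12938 m/s.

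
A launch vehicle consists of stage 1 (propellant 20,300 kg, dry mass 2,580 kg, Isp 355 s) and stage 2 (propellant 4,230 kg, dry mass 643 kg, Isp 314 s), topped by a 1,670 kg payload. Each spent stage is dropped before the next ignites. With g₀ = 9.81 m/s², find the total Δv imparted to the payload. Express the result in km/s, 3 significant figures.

Ignition mass of stage 1 = 20,300+2,580 + 4,230+643 + 1,670 = 29,423 kg.
Stage 1: m₀ = 29,423 kg, m_f = 29,423 − 20,300 = 9,123 kg; Δv = 355×9.81×ln(3.225) = 3482.6×1.1710 ≈ 4078 m/s.
Stage 2: m₀ = 6,543 kg, m_f = 6,543 − 4,230 = 2,313 kg; Δv = 314×9.81×ln(2.829) = 3080.3×1.0399 ≈ 3203 m/s.
Total Δv = 4078 + 3203 = 7281 m/s.

Δv ≈ 7.28 km/s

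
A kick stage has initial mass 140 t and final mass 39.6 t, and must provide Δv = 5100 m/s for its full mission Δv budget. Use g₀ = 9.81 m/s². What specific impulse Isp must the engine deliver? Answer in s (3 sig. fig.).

ln(m₀/m_f) = ln(140000/39600) = ln(3.535) = 1.2628.
Using Δv = v_e ln(m₀/m_f): v_e = Δv / ln(m₀/m_f) = 5100 / 1.2628 = 4038.6 m/s.
Isp = v_e / g₀ = 4038.6 / 9.81 = 411.7 s.

Isp ≈ 412 s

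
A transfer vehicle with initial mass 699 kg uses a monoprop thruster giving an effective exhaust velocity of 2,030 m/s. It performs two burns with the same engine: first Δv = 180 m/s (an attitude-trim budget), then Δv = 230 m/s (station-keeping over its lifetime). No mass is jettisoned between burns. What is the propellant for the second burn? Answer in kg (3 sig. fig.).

propellant for the second burn ≈ 68.5 kg

After the first burn: m = 699 × exp(−180/2030.0) = 699 × 0.91515 = 639.69 kg.
After the second burn: m = 639.69 × exp(−230/2030.0) = 639.69 × 0.89288 = 571.166 kg.
Second-burn propellant = 639.69 − 571.166 = 68.524 kg.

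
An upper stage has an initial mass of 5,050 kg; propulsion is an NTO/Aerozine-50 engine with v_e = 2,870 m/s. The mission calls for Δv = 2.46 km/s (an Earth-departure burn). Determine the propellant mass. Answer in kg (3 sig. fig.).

propellant mass ≈ 2910 kg

m₀/m_f = exp(Δv / v_e) = exp(2460 / 2870.0) = exp(0.8571) = 2.3564.
m_f = 5,050 / 2.3564 = 2,143.1 kg, so propellant = m₀ − m_f = 5,050 − 2,143.1 = 2,906.9 kg.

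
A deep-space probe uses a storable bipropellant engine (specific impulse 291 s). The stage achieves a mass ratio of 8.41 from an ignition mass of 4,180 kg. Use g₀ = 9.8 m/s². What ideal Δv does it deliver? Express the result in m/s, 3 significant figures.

v_e = Isp · g₀ = 291 × 9.8 = 2851.8 m/s.
By the Tsiolkovsky rocket equation, Δv = v_e · ln(8.41) = 2851.8 × 2.1294 ≈ 6072.7 m/s.

Δv ≈ 6070 m/s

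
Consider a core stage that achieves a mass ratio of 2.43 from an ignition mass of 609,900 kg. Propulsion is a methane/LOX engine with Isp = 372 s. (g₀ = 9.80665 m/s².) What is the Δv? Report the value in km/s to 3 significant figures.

Δv ≈ 3.24 km/s

v_e = Isp · g₀ = 372 × 9.80665 = 3648.1 m/s.
Δv = v_e · ln(2.43) = 3648.1 × 0.8879 ≈ 3239.1 m/s.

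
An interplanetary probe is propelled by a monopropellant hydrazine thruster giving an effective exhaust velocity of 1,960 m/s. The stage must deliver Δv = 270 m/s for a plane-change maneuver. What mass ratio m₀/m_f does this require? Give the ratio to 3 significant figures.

mass ratio ≈ 1.15

Rocket equation: m₀/m_f = exp(Δv / v_e) = exp(270 / 1960.0) = exp(0.1378) = 1.1477.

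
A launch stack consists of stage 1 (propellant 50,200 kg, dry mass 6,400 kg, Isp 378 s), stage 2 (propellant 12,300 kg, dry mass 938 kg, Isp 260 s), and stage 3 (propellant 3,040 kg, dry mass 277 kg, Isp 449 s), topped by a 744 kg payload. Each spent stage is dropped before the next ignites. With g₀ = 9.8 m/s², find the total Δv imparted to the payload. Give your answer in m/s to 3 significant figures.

Ignition mass of stage 1 = 50,200+6,400 + 12,300+938 + 3,040+277 + 744 = 73,899 kg.
Stage 1: m₀ = 73,899 kg, m_f = 73,899 − 50,200 = 23,699 kg; Δv = 378×9.8×ln(3.118) = 3704.4×1.1373 ≈ 4213 m/s.
Stage 2: m₀ = 17,299 kg, m_f = 17,299 − 12,300 = 4,999 kg; Δv = 260×9.8×ln(3.46) = 2548.0×1.2414 ≈ 3163 m/s.
Stage 3: m₀ = 4,061 kg, m_f = 4,061 − 3,040 = 1,021 kg; Δv = 449×9.8×ln(3.977) = 4400.2×1.3806 ≈ 6075 m/s.
Total Δv = 4213 + 3163 + 6075 = 13451 m/s.

Δv ≈ 13500 m/s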